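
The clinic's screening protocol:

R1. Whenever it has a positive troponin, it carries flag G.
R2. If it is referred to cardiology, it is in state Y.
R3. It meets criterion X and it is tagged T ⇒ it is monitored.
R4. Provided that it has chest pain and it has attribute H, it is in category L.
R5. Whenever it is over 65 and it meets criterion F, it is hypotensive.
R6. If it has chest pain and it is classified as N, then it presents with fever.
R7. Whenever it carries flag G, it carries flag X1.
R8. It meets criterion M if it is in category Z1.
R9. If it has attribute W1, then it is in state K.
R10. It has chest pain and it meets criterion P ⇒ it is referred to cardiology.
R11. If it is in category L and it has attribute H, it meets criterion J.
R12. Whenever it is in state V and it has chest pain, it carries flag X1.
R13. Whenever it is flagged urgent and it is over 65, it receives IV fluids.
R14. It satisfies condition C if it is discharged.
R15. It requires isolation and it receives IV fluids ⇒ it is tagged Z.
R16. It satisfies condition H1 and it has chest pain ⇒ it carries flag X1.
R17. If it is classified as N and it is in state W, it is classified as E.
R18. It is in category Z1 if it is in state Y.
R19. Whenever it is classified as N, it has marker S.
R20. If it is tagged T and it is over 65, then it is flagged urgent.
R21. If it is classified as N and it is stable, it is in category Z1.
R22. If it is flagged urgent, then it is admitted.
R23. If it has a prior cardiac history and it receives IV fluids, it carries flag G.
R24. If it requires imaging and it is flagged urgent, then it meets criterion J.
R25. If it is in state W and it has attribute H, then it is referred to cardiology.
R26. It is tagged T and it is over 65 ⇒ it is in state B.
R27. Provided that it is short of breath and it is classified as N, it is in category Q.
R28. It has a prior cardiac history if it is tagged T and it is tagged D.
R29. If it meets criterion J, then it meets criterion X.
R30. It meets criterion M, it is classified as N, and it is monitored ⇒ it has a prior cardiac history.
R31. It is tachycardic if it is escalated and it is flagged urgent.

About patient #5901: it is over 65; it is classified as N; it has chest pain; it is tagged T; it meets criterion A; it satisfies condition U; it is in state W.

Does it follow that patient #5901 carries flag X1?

No

Forward chaining from the given facts derives: presents with fever, is classified as E, has marker S, is flagged urgent, is admitted, is in state B, receives IV fluids.
Rules concluding "it carries flag X1": R7 needs "it carries flag G"; R12 needs "it is in state V"; R16 needs "it satisfies condition H1" — none of these are established.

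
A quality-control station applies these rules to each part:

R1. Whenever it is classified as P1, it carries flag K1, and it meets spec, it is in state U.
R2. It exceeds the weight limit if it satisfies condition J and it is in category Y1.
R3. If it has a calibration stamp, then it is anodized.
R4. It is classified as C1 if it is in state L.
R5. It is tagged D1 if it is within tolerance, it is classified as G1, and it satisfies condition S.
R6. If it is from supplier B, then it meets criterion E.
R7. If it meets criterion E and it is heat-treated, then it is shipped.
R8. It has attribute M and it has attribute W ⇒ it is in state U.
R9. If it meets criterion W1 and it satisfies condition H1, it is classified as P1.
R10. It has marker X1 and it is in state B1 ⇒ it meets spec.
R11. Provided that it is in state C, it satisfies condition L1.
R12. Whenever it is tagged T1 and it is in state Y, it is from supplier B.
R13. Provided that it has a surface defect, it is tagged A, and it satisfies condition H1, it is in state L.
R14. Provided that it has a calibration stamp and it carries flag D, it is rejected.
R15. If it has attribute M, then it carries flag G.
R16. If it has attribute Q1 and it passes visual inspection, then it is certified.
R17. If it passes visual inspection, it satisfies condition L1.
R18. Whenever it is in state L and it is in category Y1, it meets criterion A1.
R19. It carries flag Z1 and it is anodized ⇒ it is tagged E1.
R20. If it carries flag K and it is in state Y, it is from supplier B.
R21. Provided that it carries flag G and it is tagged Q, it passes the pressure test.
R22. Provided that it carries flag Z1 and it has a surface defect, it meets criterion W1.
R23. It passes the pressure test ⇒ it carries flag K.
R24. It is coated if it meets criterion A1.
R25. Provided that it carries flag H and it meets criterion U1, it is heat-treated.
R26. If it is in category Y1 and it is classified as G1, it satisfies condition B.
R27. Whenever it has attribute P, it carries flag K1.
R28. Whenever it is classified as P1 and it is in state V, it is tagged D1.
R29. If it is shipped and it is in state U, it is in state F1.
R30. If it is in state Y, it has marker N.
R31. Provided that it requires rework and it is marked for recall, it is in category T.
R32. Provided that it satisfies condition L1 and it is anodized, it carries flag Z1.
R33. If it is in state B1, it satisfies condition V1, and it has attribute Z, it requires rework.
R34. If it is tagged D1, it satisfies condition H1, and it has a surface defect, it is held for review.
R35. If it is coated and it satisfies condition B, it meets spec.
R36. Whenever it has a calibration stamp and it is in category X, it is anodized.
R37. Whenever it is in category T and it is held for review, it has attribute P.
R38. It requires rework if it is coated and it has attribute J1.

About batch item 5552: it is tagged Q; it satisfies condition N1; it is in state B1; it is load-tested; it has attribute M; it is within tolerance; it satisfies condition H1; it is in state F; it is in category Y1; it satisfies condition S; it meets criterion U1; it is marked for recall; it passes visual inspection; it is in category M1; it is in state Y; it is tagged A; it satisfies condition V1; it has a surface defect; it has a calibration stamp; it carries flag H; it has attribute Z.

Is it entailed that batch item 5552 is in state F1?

Forward chaining from the given facts derives: is anodized, is in state L, carries flag G, satisfies condition L1, meets criterion A1, passes the pressure test, carries flag K, is coated, is heat-treated, has marker N, carries flag Z1, requires rework, is classified as C1, is tagged E1, is from supplier B, meets criterion W1, is in category T, meets criterion E, is shipped, is classified as P1.
The only rule concluding "it is in state F1" is R29, which needs "it is in state U"; that is never established.

No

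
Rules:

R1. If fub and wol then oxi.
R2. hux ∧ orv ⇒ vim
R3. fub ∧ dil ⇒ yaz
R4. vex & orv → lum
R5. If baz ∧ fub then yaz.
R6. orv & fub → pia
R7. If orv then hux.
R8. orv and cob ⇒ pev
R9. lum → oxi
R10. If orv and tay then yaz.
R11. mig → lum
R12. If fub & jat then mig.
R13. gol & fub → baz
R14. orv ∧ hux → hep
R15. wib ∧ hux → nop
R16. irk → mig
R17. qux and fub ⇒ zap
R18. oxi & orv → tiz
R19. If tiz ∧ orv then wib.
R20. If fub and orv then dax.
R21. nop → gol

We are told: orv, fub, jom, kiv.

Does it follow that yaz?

Forward chaining from the given facts derives: pia, hux, hep, dax, vim.
Rules concluding yaz: R3 needs dil; R5 needs baz; R10 needs tay — none of these are established.

No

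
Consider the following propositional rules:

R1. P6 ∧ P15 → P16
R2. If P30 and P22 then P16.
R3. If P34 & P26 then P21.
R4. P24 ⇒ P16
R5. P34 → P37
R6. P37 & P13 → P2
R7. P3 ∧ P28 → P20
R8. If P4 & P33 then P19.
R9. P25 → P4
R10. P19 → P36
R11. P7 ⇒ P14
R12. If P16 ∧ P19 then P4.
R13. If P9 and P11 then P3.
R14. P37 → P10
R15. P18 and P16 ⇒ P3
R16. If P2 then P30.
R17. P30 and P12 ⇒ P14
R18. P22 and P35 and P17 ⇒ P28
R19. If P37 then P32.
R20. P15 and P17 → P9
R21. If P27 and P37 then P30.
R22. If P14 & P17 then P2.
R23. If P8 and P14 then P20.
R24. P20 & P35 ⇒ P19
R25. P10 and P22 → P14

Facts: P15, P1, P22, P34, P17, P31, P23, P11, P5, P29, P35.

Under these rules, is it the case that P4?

P37  (by R5: P34)
P10  (by R14: P37)
P28  (by R18: P22, P35, P17)
P9  (by R20: P15, P17)
P14  (by R25: P10, P22)
P3  (by R13: P9, P11)
P2  (by R22: P14, P17)
P20  (by R7: P3, P28)
P30  (by R16: P2)
P19  (by R24: P20, P35)
P16  (by R2: P30, P22)
P4  (by R12: P16, P19)

Yes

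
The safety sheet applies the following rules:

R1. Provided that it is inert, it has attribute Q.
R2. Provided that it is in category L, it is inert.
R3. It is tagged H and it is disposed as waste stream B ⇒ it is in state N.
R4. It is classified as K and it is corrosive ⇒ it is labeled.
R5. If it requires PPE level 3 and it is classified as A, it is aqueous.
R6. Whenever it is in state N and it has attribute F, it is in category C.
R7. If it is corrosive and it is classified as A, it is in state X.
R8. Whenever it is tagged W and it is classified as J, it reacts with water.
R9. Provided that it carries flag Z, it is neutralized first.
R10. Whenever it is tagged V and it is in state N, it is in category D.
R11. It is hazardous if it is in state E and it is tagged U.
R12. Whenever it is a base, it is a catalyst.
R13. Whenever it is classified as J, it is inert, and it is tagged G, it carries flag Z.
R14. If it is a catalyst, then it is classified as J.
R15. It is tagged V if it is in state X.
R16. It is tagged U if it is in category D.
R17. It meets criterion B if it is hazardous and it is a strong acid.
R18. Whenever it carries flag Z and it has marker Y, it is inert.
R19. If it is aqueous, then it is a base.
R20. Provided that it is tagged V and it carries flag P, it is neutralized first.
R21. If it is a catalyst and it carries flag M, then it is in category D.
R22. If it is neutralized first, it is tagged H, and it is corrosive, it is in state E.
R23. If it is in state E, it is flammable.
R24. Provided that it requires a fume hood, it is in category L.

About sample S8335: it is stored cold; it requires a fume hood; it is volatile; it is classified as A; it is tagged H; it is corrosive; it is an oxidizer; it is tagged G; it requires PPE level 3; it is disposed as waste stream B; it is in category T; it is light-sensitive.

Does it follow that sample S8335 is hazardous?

By R3 (it is tagged H, it is disposed as waste stream B): it is in state N.
By R5 (it requires PPE level 3, it is classified as A): it is aqueous.
By R7 (it is corrosive, it is classified as A): it is in state X.
By R15 (it is in state X): it is tagged V.
By R19 (it is aqueous): it is a base.
By R24 (it requires a fume hood): it is in category L.
By R2 (it is in category L): it is inert.
By R10 (it is tagged V, it is in state N): it is in category D.
By R12 (it is a base): it is a catalyst.
By R14 (it is a catalyst): it is classified as J.
By R16 (it is in category D): it is tagged U.
By R13 (it is classified as J, it is inert, it is tagged G): it carries flag Z.
By R9 (it carries flag Z): it is neutralized first.
By R22 (it is neutralized first, it is tagged H, it is corrosive): it is in state E.
By R11 (it is in state E, it is tagged U): it is hazardous.

Yes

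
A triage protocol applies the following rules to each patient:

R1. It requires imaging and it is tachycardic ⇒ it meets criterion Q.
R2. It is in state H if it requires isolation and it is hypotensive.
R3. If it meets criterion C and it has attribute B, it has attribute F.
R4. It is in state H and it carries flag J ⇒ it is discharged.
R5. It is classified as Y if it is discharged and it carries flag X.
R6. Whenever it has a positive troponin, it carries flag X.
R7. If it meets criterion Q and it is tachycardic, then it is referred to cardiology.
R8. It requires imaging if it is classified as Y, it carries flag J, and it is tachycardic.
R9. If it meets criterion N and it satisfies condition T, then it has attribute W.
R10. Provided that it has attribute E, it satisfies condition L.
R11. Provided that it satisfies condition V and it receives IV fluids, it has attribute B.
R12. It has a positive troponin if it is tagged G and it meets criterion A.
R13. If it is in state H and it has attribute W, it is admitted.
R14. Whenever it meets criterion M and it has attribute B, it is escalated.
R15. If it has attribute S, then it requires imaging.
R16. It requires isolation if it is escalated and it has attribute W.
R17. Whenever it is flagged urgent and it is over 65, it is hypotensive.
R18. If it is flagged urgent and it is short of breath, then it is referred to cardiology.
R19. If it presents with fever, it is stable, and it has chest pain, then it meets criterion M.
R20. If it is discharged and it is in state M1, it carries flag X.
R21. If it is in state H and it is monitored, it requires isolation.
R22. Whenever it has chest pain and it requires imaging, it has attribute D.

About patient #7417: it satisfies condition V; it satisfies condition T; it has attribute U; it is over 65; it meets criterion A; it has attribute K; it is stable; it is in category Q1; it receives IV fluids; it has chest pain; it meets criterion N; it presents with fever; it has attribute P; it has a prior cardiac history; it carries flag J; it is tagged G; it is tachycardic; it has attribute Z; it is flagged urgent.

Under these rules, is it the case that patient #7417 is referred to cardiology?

By R9 (it meets criterion N, it satisfies condition T): it has attribute W.
By R11 (it satisfies condition V, it receives IV fluids): it has attribute B.
By R12 (it is tagged G, it meets criterion A): it has a positive troponin.
By R17 (it is flagged urgent, it is over 65): it is hypotensive.
By R19 (it presents with fever, it is stable, it has chest pain): it meets criterion M.
By R6 (it has a positive troponin): it carries flag X.
By R14 (it meets criterion M, it has attribute B): it is escalated.
By R16 (it is escalated, it has attribute W): it requires isolation.
By R2 (it requires isolation, it is hypotensive): it is in state H.
By R4 (it is in state H, it carries flag J): it is discharged.
By R5 (it is discharged, it carries flag X): it is classified as Y.
By R8 (it is classified as Y, it carries flag J, it is tachycardic): it requires imaging.
By R1 (it requires imaging, it is tachycardic): it meets criterion Q.
By R7 (it meets criterion Q, it is tachycardic): it is referred to cardiology.

Yes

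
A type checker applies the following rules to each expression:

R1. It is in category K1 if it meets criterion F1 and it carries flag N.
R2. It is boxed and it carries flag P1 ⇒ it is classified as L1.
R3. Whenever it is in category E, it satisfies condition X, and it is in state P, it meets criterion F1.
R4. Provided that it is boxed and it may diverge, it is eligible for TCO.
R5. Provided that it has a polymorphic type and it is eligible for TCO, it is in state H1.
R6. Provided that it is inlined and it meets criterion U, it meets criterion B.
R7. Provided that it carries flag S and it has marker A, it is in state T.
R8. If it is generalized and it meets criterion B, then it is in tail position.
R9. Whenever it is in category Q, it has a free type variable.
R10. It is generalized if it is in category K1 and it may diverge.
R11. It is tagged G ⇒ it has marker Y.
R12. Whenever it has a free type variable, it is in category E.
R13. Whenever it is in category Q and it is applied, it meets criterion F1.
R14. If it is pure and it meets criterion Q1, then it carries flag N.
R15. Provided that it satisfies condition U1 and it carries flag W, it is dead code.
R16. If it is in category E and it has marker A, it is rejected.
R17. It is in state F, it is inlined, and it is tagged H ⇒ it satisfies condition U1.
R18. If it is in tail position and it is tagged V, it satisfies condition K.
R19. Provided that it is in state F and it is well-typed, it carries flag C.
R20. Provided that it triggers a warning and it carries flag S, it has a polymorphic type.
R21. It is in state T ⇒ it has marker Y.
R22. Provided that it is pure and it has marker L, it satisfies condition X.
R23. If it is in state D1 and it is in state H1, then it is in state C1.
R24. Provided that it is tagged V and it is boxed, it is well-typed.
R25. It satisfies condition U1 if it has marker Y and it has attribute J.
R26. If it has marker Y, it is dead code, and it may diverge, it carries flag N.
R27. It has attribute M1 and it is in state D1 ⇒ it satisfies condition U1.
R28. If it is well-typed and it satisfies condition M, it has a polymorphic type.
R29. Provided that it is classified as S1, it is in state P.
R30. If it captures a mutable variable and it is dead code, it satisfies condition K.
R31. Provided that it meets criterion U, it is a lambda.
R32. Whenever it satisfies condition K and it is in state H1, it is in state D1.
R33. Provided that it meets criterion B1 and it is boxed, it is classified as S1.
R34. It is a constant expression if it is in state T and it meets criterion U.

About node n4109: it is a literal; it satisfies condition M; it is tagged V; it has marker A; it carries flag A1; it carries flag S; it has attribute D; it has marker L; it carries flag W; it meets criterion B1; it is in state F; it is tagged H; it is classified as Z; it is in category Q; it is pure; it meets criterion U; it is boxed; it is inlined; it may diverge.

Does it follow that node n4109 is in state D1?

Yes

By R4 (it is boxed, it may diverge): it is eligible for TCO.
By R6 (it is inlined, it meets criterion U): it meets criterion B.
By R7 (it carries flag S, it has marker A): it is in state T.
By R9 (it is in category Q): it has a free type variable.
By R12 (it has a free type variable): it is in category E.
By R17 (it is in state F, it is inlined, it is tagged H): it satisfies condition U1.
By R21 (it is in state T): it has marker Y.
By R22 (it is pure, it has marker L): it satisfies condition X.
By R24 (it is tagged V, it is boxed): it is well-typed.
By R28 (it is well-typed, it satisfies condition M): it has a polymorphic type.
By R33 (it meets criterion B1, it is boxed): it is classified as S1.
By R5 (it has a polymorphic type, it is eligible for TCO): it is in state H1.
By R15 (it satisfies condition U1, it carries flag W): it is dead code.
By R26 (it has marker Y, it is dead code, it may diverge): it carries flag N.
By R29 (it is classified as S1): it is in state P.
By R3 (it is in category E, it satisfies condition X, it is in state P): it meets criterion F1.
By R1 (it meets criterion F1, it carries flag N): it is in category K1.
By R10 (it is in category K1, it may diverge): it is generalized.
By R8 (it is generalized, it meets criterion B): it is in tail position.
By R18 (it is in tail position, it is tagged V): it satisfies condition K.
By R32 (it satisfies condition K, it is in state H1): it is in state D1.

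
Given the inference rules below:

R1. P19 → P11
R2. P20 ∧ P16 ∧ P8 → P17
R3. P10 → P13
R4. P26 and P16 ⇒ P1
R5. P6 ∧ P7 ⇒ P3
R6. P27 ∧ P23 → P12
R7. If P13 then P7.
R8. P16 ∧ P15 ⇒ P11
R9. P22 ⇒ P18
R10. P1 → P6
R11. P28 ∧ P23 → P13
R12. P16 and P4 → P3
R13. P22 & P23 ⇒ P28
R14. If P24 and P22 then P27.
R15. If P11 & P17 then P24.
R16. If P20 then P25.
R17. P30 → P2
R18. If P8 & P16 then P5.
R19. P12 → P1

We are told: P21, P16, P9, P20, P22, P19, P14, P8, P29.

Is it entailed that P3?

No

Forward chaining from the given facts derives: P11, P17, P18, P24, P25, P5, P27.
Rules concluding P3: R5 needs P6; R12 needs P4 — none of these are established.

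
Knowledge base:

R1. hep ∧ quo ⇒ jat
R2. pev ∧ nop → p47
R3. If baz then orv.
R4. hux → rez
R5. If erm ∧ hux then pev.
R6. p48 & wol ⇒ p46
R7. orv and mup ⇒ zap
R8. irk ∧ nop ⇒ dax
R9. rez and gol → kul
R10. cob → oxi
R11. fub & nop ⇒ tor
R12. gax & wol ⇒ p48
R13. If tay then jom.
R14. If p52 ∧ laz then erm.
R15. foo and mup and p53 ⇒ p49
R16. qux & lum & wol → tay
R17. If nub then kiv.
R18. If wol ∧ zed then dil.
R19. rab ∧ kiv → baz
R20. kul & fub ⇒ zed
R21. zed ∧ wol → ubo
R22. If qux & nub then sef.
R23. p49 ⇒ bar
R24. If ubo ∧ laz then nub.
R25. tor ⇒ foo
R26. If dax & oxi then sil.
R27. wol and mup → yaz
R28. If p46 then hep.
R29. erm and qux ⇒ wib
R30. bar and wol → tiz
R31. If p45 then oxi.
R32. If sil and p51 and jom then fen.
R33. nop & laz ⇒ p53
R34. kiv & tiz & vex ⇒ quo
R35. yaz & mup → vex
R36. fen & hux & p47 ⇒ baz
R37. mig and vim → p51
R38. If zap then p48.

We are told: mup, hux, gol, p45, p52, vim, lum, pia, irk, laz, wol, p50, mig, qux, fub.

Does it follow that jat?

Forward chaining from the given facts derives: rez, kul, erm, tay, zed, ubo, nub, yaz, wib, oxi, vex, p51, pev, jom, kiv, dil, sef.
The only rule concluding jat is R1, which needs hep; that is never established.

No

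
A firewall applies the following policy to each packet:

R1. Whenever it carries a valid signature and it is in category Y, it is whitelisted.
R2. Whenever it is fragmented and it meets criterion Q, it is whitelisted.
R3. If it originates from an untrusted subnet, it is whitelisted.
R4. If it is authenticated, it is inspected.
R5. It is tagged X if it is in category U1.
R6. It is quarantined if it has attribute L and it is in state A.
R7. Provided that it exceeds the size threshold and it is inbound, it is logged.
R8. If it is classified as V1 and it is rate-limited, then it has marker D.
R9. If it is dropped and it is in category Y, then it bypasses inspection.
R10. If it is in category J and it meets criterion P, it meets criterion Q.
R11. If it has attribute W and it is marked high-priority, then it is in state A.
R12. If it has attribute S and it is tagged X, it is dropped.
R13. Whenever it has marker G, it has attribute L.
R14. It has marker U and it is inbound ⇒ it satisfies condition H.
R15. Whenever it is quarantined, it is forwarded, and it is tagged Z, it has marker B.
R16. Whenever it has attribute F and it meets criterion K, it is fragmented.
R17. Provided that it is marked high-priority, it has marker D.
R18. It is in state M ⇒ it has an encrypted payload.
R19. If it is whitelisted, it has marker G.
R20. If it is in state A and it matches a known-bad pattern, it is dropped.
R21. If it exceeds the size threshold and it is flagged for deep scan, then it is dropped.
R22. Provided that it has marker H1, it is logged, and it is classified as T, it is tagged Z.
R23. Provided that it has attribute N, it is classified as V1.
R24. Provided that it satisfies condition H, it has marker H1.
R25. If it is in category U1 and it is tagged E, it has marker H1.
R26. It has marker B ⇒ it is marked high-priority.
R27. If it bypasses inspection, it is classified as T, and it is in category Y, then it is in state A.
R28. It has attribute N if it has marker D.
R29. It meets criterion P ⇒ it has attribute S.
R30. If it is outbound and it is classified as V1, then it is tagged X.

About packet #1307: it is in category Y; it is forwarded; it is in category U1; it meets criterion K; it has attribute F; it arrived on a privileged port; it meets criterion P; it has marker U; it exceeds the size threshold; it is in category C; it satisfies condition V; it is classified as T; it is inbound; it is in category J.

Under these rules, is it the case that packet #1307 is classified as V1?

By R5 (it is in category U1): it is tagged X.
By R7 (it exceeds the size threshold, it is inbound): it is logged.
By R10 (it is in category J, it meets criterion P): it meets criterion Q.
By R14 (it has marker U, it is inbound): it satisfies condition H.
By R16 (it has attribute F, it meets criterion K): it is fragmented.
By R24 (it satisfies condition H): it has marker H1.
By R29 (it meets criterion P): it has attribute S.
By R2 (it is fragmented, it meets criterion Q): it is whitelisted.
By R12 (it has attribute S, it is tagged X): it is dropped.
By R19 (it is whitelisted): it has marker G.
By R22 (it has marker H1, it is logged, it is classified as T): it is tagged Z.
By R9 (it is dropped, it is in category Y): it bypasses inspection.
By R13 (it has marker G): it has attribute L.
By R27 (it bypasses inspection, it is classified as T, it is in category Y): it is in state A.
By R6 (it has attribute L, it is in state A): it is quarantined.
By R15 (it is quarantined, it is forwarded, it is tagged Z): it has marker B.
By R26 (it has marker B): it is marked high-priority.
By R17 (it is marked high-priority): it has marker D.
By R28 (it has marker D): it has attribute N.
By R23 (it has attribute N): it is classified as V1.

Yes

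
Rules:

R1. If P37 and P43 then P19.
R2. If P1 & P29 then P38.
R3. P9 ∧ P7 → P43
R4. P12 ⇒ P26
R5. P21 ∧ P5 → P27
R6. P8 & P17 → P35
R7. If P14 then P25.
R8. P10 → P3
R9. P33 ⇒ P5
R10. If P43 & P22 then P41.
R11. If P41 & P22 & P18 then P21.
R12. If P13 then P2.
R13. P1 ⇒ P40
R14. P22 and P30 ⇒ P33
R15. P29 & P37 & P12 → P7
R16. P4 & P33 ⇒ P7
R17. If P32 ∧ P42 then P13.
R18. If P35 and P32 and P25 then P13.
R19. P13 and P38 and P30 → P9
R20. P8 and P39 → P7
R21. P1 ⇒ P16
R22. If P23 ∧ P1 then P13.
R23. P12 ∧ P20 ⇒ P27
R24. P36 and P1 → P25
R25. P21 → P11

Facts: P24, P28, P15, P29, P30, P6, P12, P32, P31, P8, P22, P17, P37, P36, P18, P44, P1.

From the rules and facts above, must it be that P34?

Forward chaining from the given facts derives: P38, P26, P35, P40, P33, P7, P16, P25, P5, P13, P9, P43, P41, P21, P2, P11, P19, P27.
No rule has P34 as its conclusion, and it is not among the given facts.

No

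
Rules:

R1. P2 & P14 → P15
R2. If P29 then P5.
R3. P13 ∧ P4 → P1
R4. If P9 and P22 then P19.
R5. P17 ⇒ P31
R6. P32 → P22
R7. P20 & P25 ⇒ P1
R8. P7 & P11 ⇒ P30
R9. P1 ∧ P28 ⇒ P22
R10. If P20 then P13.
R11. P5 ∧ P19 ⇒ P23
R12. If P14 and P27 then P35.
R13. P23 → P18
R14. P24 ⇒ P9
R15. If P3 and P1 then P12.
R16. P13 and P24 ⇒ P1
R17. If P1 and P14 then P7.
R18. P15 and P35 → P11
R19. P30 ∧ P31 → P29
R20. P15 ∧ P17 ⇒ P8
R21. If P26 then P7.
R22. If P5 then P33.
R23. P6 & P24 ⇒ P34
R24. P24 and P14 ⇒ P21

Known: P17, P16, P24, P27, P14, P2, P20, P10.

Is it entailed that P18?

No

Forward chaining from the given facts derives: P15, P31, P13, P35, P9, P1, P7, P11, P8, P21, P30, P29, P5, P33.
The only rule concluding P18 is R13, which needs P23; that is never established.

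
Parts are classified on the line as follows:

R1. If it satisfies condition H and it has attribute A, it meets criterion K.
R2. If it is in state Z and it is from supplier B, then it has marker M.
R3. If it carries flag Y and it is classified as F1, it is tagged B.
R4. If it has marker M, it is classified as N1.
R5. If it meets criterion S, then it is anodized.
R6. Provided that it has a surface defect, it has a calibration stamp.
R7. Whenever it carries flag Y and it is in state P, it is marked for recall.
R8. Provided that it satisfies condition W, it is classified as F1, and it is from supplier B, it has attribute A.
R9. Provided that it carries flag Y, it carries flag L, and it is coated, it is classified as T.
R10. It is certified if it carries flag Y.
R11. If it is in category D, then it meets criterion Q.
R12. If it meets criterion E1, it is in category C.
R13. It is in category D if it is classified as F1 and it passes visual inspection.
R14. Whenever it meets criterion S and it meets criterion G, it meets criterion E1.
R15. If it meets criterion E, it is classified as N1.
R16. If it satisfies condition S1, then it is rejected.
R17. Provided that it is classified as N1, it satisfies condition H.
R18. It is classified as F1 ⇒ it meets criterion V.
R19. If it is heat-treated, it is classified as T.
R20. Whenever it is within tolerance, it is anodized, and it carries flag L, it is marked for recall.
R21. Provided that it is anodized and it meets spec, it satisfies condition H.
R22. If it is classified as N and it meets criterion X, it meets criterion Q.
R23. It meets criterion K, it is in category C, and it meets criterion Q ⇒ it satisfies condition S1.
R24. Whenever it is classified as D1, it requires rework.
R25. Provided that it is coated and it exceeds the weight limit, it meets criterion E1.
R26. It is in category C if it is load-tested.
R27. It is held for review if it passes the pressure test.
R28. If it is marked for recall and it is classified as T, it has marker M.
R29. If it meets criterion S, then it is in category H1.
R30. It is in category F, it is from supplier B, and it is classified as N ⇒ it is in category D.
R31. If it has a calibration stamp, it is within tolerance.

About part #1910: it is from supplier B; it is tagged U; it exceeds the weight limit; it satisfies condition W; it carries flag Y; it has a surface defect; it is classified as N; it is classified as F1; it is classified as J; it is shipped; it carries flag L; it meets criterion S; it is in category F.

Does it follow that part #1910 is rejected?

No

Forward chaining from the given facts derives: is tagged B, is anodized, has a calibration stamp, has attribute A, is certified, meets criterion V, is in category H1, is in category D, is within tolerance, meets criterion Q, is marked for recall.
The only rule concluding "it is rejected" is R16, which needs "it satisfies condition S1"; that is never established.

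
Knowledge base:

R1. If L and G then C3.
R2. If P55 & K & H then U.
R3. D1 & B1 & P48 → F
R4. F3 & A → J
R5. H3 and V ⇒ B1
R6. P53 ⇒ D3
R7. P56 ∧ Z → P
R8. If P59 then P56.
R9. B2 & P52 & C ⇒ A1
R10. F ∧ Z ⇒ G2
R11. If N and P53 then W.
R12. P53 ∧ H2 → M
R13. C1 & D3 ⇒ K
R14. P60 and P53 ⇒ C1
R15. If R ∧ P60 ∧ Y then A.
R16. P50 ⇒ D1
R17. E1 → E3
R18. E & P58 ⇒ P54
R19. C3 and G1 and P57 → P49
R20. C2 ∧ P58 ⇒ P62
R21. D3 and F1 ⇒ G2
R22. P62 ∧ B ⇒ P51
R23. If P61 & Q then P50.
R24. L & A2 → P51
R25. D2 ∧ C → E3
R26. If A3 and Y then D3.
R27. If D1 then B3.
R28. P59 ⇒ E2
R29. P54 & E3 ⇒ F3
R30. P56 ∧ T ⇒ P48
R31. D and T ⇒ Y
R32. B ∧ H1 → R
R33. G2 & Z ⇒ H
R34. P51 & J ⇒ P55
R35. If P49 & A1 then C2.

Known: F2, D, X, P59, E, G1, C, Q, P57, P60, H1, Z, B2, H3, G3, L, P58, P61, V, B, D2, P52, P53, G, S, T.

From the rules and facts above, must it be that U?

Yes

C3  (by R1: L, G)
B1  (by R5: H3, V)
D3  (by R6: P53)
P56  (by R8: P59)
A1  (by R9: B2, P52, C)
C1  (by R14: P60, P53)
P54  (by R18: E, P58)
P49  (by R19: C3, G1, P57)
P50  (by R23: P61, Q)
E3  (by R25: D2, C)
F3  (by R29: P54, E3)
P48  (by R30: P56, T)
Y  (by R31: D, T)
R  (by R32: B, H1)
C2  (by R35: P49, A1)
K  (by R13: C1, D3)
A  (by R15: R, P60, Y)
D1  (by R16: P50)
P62  (by R20: C2, P58)
P51  (by R22: P62, B)
F  (by R3: D1, B1, P48)
J  (by R4: F3, A)
G2  (by R10: F, Z)
H  (by R33: G2, Z)
P55  (by R34: P51, J)
U  (by R2: P55, K, H)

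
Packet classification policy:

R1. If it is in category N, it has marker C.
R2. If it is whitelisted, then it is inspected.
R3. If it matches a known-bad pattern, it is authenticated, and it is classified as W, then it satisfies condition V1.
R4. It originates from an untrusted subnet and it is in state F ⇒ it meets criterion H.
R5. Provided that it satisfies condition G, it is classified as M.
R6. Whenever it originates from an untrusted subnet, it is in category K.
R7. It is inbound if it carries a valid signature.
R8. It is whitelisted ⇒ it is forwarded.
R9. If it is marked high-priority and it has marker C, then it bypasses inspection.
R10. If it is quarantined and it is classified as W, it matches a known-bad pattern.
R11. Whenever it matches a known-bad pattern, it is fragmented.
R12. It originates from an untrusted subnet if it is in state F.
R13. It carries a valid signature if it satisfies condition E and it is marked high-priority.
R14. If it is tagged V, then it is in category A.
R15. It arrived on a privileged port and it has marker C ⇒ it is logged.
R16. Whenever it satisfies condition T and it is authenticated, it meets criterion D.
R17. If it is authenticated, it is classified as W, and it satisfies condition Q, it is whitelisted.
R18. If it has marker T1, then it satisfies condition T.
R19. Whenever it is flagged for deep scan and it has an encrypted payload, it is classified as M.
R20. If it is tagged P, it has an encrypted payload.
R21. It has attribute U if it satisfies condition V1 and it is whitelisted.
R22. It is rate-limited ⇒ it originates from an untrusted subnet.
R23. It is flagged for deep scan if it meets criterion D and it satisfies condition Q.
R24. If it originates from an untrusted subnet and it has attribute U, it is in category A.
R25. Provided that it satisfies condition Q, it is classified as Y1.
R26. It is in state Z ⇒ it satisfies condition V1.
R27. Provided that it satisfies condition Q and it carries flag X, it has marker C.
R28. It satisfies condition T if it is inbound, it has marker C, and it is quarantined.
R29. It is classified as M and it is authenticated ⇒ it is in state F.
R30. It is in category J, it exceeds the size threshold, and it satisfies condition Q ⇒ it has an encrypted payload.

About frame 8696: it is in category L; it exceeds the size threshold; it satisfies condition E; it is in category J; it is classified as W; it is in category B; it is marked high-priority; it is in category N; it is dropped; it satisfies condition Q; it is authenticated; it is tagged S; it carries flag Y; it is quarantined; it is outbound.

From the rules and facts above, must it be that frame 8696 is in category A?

Yes

By R1 (it is in category N): it has marker C.
By R10 (it is quarantined, it is classified as W): it matches a known-bad pattern.
By R13 (it satisfies condition E, it is marked high-priority): it carries a valid signature.
By R17 (it is authenticated, it is classified as W, it satisfies condition Q): it is whitelisted.
By R30 (it is in category J, it exceeds the size threshold, it satisfies condition Q): it has an encrypted payload.
By R3 (it matches a known-bad pattern, it is authenticated, it is classified as W): it satisfies condition V1.
By R7 (it carries a valid signature): it is inbound.
By R21 (it satisfies condition V1, it is whitelisted): it has attribute U.
By R28 (it is inbound, it has marker C, it is quarantined): it satisfies condition T.
By R16 (it satisfies condition T, it is authenticated): it meets criterion D.
By R23 (it meets criterion D, it satisfies condition Q): it is flagged for deep scan.
By R19 (it is flagged for deep scan, it has an encrypted payload): it is classified as M.
By R29 (it is classified as M, it is authenticated): it is in state F.
By R12 (it is in state F): it originates from an untrusted subnet.
By R24 (it originates from an untrusted subnet, it has attribute U): it is in category A.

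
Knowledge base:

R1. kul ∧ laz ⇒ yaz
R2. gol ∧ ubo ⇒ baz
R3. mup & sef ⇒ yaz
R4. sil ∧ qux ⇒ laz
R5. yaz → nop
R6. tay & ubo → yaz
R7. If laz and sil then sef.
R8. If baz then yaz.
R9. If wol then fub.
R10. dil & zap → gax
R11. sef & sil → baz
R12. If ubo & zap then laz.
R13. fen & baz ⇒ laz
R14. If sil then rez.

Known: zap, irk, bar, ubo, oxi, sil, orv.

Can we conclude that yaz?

laz  (by R12: ubo, zap)
sef  (by R7: laz, sil)
baz  (by R11: sef, sil)
yaz  (by R8: baz)

Yes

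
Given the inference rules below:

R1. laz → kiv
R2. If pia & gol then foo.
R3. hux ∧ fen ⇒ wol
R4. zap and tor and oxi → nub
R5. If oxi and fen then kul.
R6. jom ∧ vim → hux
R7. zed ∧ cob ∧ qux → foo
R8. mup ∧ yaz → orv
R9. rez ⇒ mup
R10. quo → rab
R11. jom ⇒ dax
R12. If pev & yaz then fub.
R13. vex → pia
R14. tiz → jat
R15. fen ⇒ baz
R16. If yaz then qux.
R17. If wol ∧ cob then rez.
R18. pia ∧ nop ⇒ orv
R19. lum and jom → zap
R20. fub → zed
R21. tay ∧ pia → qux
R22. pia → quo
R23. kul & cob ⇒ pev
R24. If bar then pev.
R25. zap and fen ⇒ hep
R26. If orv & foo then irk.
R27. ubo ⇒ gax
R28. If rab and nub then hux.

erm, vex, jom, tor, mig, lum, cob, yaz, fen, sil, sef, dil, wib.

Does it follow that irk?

No

Forward chaining from the given facts derives: dax, pia, baz, qux, zap, quo, hep, rab.
The only rule concluding irk is R26, which needs orv; that is never established.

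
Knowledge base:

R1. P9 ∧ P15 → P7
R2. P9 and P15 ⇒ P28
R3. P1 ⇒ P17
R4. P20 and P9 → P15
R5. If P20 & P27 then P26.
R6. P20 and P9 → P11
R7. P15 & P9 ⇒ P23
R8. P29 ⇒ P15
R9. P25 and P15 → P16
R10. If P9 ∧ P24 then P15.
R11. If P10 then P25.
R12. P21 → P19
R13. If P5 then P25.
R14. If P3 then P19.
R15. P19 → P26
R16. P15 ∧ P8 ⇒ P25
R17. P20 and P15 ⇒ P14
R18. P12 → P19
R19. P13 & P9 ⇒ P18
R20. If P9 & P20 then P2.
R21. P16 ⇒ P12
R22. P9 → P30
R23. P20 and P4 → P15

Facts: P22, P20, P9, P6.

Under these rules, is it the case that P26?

No

Forward chaining from the given facts derives: P15, P11, P23, P14, P2, P30, P7, P28.
Rules concluding P26: R5 needs P27; R15 needs P19 — none of these are established.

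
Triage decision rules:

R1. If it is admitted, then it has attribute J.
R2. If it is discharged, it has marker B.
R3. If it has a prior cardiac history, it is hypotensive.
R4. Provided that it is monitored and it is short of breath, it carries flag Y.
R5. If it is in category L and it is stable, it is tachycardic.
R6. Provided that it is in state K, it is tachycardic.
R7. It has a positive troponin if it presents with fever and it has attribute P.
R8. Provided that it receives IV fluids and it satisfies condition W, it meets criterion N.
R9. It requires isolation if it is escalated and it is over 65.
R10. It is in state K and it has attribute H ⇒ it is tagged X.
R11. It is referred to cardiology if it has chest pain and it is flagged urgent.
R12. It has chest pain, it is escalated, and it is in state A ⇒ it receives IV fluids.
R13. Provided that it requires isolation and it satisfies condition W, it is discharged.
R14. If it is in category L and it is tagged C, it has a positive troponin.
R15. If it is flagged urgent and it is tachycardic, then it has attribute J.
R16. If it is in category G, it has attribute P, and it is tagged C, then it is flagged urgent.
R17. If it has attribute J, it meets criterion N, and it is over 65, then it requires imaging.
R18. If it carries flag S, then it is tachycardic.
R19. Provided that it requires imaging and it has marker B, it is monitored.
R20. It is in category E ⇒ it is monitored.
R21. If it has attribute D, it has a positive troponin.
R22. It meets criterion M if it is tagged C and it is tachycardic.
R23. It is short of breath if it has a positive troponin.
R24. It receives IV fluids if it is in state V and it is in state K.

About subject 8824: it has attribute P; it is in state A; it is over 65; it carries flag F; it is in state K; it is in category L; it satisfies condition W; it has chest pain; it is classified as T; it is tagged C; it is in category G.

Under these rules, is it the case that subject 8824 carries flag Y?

No

Forward chaining from the given facts derives: is tachycardic, has a positive troponin, is flagged urgent, meets criterion M, is short of breath, is referred to cardiology, has attribute J.
The only rule concluding "it carries flag Y" is R4, which needs "it is monitored"; that is never established.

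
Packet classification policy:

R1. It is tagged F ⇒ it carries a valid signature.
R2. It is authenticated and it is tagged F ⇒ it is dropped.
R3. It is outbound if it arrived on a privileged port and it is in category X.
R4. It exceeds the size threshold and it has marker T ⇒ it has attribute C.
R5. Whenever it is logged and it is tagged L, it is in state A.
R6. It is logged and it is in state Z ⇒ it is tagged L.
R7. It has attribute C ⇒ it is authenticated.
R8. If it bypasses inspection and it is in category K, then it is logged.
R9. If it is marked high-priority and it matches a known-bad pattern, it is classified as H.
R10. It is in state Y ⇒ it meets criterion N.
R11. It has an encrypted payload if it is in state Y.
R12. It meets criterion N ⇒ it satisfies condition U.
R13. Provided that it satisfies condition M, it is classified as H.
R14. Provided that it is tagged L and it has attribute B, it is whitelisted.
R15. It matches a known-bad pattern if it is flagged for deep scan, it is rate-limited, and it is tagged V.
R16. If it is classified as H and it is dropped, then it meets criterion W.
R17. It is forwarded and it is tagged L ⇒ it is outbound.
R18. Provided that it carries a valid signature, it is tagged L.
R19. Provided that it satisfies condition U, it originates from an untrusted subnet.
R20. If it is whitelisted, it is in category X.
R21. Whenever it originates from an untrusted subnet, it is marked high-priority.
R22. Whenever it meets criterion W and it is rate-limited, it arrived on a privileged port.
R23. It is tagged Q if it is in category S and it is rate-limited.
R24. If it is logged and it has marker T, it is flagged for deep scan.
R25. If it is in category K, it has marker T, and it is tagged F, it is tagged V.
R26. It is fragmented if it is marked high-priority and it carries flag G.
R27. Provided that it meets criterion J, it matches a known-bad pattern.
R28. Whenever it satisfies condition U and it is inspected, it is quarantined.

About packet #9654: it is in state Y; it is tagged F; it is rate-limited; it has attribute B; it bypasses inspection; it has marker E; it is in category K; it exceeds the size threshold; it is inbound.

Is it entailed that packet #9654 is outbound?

No

Forward chaining from the given facts derives: carries a valid signature, is logged, meets criterion N, has an encrypted payload, satisfies condition U, is tagged L, originates from an untrusted subnet, is marked high-priority, is in state A, is whitelisted, is in category X.
Rules concluding "it is outbound": R3 needs "it arrived on a privileged port"; R17 needs "it is forwarded" — none of these are established.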